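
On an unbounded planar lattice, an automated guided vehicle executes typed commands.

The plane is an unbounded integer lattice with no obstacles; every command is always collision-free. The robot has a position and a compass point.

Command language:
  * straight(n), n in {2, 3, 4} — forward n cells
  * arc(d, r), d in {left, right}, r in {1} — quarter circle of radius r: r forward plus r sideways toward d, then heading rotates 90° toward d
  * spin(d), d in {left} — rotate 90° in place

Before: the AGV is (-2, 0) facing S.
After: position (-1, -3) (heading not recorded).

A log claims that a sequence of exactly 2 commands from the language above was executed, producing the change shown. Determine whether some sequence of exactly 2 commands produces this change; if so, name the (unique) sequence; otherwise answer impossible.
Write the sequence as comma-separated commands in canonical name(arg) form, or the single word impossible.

key: running arc(left, 1) before straight(2) would end elsewhere — order is forced
from: (-2, 0) facing S
t=1 straight(2) ⇒ (-2, -2) facing S
t=2 arc(left, 1) ⇒ (-1, -3) facing E
uniquely the one of 36 2-step routes that fits.

straight(2), arc(left, 1)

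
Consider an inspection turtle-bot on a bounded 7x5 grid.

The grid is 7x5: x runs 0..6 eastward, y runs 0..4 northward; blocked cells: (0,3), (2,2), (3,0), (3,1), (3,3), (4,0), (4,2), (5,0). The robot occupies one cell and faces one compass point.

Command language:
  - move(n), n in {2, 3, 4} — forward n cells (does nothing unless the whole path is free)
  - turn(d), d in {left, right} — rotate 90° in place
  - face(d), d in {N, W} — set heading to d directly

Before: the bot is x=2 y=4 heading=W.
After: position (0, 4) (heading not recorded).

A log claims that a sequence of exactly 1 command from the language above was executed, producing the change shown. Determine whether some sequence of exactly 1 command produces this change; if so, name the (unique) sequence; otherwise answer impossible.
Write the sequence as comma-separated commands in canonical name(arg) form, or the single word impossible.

start: x=2 y=4 heading=W
1. move(2) → x=0 y=4 heading=W
all 7 alternatives checked — unique.

move(2)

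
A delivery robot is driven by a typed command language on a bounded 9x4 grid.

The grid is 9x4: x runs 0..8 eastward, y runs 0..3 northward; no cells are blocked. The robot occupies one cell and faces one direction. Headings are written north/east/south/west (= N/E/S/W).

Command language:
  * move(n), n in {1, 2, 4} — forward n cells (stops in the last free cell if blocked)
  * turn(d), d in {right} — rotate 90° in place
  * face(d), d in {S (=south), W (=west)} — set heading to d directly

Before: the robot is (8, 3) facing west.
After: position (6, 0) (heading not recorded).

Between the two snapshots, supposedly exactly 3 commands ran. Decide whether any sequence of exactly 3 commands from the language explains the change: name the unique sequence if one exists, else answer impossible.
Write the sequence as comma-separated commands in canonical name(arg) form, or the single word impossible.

key: running move(4) before move(2) would end elsewhere — order is forced
initial: (8, 3) facing west
[1] after move(2): (6, 3) facing west
[2] after face(S): (6, 3) facing south
[3] after move(4): (6, 0) facing south
all 216 alternatives checked — unique.

move(2), face(S), move(4)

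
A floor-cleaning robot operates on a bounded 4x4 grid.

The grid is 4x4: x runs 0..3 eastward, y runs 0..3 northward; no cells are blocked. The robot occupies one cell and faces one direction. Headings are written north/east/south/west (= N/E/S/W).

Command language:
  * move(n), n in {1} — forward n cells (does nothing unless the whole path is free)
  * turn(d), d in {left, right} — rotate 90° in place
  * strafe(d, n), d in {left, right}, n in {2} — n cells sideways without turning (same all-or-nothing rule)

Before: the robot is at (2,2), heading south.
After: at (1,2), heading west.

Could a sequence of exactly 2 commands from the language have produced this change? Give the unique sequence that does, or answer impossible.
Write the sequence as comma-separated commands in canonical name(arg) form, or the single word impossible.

key: cell and facing (now W) both changed — the 2 commands mix motion and turning
t0: at (2,2), heading south
1. turn(right) → at (2,2), heading west
2. move(1) → at (1,2), heading west
no rival 2-sequence matches.

turn(right), move(1)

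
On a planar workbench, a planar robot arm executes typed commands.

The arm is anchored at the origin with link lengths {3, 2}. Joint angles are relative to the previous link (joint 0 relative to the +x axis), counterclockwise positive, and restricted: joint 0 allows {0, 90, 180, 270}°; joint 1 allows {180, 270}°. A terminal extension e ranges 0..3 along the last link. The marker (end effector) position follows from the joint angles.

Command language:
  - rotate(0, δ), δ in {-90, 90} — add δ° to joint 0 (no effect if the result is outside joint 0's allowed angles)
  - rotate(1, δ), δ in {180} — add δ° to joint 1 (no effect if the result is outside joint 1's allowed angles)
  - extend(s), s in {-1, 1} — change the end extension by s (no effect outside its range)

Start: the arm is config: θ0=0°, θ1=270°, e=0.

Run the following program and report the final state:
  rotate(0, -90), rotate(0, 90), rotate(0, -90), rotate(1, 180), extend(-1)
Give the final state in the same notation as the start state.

start: config: θ0=0°, θ1=270°, e=0
[1] after rotate(0, -90): config: θ0=270°, θ1=270°, e=0
[2] after rotate(0, 90): config: θ0=0°, θ1=270°, e=0
[3] after rotate(0, -90): config: θ0=270°, θ1=270°, e=0
[4] after rotate(1, 180): config: θ0=270°, θ1=270°, e=0
[5] after extend(-1): config: θ0=270°, θ1=270°, e=0

config: θ0=270°, θ1=270°, e=0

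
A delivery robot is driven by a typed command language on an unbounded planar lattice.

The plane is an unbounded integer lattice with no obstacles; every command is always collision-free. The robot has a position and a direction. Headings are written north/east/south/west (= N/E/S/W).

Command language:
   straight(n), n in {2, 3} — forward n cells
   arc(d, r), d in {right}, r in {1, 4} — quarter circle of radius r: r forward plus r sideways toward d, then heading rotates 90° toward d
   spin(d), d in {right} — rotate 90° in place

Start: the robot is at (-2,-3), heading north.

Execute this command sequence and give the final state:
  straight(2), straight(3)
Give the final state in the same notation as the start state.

at (-2,2), heading north

begin: at (-2,-3), heading north
[1] after straight(2): at (-2,-1), heading north
[2] after straight(3): at (-2,2), heading north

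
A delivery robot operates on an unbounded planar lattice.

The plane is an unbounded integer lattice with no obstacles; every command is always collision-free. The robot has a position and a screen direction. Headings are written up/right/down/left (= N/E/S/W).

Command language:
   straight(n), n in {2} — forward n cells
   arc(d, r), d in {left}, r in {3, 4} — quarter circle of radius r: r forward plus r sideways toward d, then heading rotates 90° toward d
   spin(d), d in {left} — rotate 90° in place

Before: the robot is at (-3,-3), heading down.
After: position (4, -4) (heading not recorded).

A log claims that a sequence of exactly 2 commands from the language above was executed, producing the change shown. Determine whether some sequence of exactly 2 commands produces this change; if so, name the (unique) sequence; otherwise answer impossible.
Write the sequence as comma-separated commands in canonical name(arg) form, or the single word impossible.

arc(left, 4), arc(left, 3)

key: running arc(left, 3) before arc(left, 4) would end elsewhere — order is forced
t0: at (-3,-3), heading down
1. arc(left, 4) → at (1,-7), heading right
2. arc(left, 3) → at (4,-4), heading up
no rival 2-sequence matches.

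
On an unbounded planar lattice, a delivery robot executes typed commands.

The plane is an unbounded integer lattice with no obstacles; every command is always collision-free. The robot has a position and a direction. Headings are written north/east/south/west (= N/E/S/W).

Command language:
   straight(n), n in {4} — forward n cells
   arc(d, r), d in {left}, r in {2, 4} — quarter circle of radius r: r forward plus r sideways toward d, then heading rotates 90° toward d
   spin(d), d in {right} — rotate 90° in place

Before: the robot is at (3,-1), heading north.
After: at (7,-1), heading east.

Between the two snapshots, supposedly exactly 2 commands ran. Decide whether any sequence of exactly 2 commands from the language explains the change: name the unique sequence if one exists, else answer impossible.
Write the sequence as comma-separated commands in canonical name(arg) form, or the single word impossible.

key: order matters: swapping spin(right) and straight(4) lands elsewhere
from: at (3,-1), heading north
1. spin(right) → at (3,-1), heading east
2. straight(4) → at (7,-1), heading east
uniquely the one of 16 2-step routes that fits.

spin(right), straight(4)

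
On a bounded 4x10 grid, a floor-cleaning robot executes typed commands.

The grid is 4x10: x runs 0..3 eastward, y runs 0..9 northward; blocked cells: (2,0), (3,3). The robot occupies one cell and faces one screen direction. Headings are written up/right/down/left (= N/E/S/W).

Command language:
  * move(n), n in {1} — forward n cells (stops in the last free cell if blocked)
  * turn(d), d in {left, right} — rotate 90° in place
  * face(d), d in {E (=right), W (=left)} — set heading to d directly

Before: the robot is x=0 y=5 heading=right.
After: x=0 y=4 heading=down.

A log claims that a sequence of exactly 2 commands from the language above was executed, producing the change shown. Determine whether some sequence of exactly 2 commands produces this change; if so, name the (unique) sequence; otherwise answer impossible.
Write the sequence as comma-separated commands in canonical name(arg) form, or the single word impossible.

key: running move(1) before turn(right) would end elsewhere — order is forced
begin: x=0 y=5 heading=right
step 1 (turn(right)): x=0 y=5 heading=down
step 2 (move(1)): x=0 y=4 heading=down
all 25 alternatives checked — unique.

turn(right), move(1)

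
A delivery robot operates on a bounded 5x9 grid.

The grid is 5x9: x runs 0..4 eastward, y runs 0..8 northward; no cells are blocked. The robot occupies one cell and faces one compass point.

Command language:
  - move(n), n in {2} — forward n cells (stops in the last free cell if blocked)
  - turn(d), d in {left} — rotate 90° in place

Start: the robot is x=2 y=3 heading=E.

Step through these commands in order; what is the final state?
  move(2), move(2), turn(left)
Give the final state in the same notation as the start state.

x=4 y=3 heading=N

begin: x=2 y=3 heading=E
1. move(2) → x=4 y=3 heading=E
2. move(2) → x=4 y=3 heading=E
3. turn(left) → x=4 y=3 heading=N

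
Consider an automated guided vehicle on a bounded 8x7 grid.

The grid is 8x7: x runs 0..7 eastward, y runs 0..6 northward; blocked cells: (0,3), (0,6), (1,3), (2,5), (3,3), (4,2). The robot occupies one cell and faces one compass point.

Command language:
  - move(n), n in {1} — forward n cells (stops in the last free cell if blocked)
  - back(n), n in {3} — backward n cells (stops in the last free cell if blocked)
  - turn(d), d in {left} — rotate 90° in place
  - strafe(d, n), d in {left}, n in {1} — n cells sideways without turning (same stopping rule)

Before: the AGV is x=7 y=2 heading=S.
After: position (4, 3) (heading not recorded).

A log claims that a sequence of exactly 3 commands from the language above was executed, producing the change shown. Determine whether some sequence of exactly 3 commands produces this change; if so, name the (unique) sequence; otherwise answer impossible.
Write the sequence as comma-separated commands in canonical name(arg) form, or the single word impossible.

key: running back(3) before turn(left) would end elsewhere — order is forced
t0: x=7 y=2 heading=S
t=1 turn(left) ⇒ x=7 y=2 heading=E
t=2 strafe(left, 1) ⇒ x=7 y=3 heading=E
t=3 back(3) ⇒ x=4 y=3 heading=E
no other 3-command option fits: unique.

turn(left), strafe(left, 1), back(3)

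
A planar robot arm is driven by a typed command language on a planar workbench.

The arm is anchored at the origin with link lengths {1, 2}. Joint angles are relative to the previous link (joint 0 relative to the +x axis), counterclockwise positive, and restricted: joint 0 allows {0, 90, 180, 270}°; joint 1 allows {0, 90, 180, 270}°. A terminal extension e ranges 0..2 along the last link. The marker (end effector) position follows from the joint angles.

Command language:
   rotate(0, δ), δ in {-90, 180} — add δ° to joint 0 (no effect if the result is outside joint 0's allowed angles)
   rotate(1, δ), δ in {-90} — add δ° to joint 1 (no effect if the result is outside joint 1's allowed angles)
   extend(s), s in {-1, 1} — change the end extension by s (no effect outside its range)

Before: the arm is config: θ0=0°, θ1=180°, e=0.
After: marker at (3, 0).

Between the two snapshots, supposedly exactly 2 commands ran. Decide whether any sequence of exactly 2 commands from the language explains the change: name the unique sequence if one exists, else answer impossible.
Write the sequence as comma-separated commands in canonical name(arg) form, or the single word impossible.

from: config: θ0=0°, θ1=180°, e=0
step 1 (rotate(1, -90)): config: θ0=0°, θ1=90°, e=0
step 2 (rotate(1, -90)): config: θ0=0°, θ1=0°, e=0
all 25 alternatives checked — unique.

rotate(1, -90), rotate(1, -90)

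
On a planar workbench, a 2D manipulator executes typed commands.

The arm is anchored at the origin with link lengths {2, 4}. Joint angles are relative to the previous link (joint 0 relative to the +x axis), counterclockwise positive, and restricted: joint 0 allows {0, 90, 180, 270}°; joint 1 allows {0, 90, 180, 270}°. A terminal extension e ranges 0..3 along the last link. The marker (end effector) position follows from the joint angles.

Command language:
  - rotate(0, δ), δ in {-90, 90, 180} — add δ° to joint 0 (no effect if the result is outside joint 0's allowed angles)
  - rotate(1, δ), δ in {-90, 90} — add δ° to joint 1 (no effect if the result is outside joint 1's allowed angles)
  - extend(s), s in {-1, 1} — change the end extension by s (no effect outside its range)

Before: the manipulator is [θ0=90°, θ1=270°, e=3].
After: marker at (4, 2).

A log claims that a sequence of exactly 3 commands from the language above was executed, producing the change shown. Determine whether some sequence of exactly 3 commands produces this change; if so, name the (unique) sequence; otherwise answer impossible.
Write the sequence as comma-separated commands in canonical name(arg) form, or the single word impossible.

from: [θ0=90°, θ1=270°, e=3]
t=1 extend(-1) ⇒ [θ0=90°, θ1=270°, e=2]
t=2 extend(-1) ⇒ [θ0=90°, θ1=270°, e=1]
t=3 extend(-1) ⇒ [θ0=90°, θ1=270°, e=0]
no rival 3-sequence matches.

extend(-1), extend(-1), extend(-1)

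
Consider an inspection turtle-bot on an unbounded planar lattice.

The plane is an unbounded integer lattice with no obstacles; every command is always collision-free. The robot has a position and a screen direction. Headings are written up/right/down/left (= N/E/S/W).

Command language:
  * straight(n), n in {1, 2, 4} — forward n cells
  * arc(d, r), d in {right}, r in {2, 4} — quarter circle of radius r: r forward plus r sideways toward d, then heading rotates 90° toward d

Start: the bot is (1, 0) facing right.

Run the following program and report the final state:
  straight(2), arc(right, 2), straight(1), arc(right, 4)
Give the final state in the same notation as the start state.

begin: (1, 0) facing right
step 1 (straight(2)): (3, 0) facing right
step 2 (arc(right, 2)): (5, -2) facing down
step 3 (straight(1)): (5, -3) facing down
step 4 (arc(right, 4)): (1, -7) facing left

(1, -7) facing left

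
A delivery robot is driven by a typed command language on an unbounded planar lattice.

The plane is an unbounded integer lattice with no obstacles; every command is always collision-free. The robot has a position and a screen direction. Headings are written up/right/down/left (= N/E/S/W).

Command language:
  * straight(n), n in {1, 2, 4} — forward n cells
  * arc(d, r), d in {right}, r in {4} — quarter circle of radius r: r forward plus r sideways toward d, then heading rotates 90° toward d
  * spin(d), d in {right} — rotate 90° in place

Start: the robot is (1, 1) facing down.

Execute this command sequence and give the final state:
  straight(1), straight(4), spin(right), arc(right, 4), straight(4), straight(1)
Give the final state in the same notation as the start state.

(-3, 5) facing up

from: (1, 1) facing down
1. straight(1) → (1, 0) facing down
2. straight(4) → (1, -4) facing down
3. spin(right) → (1, -4) facing left
4. arc(right, 4) → (-3, 0) facing up
5. straight(4) → (-3, 4) facing up
6. straight(1) → (-3, 5) facing up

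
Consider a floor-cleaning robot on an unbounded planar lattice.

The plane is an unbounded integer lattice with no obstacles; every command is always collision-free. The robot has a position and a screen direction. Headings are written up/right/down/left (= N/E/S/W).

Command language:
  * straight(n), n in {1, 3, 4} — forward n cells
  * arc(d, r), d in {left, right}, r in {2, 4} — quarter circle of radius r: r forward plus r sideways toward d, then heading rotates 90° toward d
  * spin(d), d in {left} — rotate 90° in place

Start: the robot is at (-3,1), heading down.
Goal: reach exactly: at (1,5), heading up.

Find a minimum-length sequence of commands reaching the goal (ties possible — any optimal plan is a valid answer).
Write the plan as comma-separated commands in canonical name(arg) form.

start: at (-3,1), heading down
[1] after spin(left): at (-3,1), heading right
[2] after arc(left, 4): at (1,5), heading up
nothing shorter than 2 reaches the goal.

spin(left), arc(left, 4)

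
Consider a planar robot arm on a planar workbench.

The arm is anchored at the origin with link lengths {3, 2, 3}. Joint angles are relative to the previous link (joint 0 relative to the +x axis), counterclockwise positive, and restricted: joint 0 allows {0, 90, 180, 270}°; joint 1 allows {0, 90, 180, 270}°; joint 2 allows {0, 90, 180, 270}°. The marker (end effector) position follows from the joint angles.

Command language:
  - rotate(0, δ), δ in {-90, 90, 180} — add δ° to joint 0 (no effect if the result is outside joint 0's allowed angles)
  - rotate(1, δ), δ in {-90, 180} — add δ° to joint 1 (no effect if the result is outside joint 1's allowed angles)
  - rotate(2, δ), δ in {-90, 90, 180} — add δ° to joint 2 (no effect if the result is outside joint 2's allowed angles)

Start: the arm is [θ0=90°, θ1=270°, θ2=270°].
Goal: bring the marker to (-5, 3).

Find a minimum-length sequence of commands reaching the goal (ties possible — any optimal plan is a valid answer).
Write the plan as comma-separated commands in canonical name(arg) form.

rotate(1, 180), rotate(2, 90)

initial: [θ0=90°, θ1=270°, θ2=270°]
[1] after rotate(1, 180): [θ0=90°, θ1=90°, θ2=270°]
[2] after rotate(2, 90): [θ0=90°, θ1=90°, θ2=0°]
no 1-step plan works, so 2 is optimal.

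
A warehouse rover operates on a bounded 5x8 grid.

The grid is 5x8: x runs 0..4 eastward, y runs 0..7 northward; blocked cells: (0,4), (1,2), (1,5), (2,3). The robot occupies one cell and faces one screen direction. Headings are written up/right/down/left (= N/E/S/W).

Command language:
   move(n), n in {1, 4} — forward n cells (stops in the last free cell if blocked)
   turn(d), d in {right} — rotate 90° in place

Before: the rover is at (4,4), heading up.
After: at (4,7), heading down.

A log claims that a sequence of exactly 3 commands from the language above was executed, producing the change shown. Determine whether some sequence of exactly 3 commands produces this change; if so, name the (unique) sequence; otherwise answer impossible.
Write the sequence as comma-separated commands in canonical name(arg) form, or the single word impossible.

move(4), turn(right), turn(right)

key: move(4) runs into the grid edge before its full distance
from: at (4,4), heading up
[1] after move(4): at (4,7), heading up
[2] after turn(right): at (4,7), heading right
[3] after turn(right): at (4,7), heading down
uniquely the one of 27 3-step routes that fits.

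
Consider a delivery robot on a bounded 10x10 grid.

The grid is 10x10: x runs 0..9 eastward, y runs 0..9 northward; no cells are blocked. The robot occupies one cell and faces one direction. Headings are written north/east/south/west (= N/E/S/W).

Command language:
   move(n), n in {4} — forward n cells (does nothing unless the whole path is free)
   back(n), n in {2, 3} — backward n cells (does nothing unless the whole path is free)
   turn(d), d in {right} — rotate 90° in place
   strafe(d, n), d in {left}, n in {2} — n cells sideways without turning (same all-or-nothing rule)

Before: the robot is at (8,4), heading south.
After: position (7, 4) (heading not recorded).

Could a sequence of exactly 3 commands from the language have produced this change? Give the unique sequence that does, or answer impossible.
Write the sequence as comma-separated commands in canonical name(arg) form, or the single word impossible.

key: order matters: swapping turn(right) and back(3) lands elsewhere
start: at (8,4), heading south
step 1 (turn(right)): at (8,4), heading west
step 2 (move(4)): at (4,4), heading west
step 3 (back(3)): at (7,4), heading west
no rival 3-sequence matches.

turn(right), move(4), back(3)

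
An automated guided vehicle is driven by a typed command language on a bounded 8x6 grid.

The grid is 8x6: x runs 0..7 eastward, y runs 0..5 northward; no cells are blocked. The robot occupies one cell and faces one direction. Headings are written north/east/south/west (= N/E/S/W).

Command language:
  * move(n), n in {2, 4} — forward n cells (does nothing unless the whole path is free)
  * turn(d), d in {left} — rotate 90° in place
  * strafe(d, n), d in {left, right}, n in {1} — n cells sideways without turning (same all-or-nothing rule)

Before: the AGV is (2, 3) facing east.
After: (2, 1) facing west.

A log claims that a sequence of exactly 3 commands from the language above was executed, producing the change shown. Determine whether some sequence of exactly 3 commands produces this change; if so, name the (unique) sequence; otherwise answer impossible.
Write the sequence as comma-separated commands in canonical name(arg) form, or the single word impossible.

impossible

all 125 sequences checked — none match.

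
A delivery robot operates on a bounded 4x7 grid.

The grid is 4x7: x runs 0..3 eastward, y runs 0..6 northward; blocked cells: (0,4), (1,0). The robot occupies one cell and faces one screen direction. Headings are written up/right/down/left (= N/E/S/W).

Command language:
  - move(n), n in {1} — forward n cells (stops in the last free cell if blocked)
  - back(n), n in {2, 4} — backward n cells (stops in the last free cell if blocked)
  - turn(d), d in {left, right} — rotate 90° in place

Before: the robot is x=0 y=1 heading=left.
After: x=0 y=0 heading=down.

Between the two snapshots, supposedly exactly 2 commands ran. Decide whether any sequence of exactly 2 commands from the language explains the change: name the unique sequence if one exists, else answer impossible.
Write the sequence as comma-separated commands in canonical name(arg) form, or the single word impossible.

turn(left), move(1)

key: running move(1) before turn(left) would end elsewhere — order is forced
begin: x=0 y=1 heading=left
t=1 turn(left) ⇒ x=0 y=1 heading=down
t=2 move(1) ⇒ x=0 y=0 heading=down
uniquely the one of 25 2-step routes that fits.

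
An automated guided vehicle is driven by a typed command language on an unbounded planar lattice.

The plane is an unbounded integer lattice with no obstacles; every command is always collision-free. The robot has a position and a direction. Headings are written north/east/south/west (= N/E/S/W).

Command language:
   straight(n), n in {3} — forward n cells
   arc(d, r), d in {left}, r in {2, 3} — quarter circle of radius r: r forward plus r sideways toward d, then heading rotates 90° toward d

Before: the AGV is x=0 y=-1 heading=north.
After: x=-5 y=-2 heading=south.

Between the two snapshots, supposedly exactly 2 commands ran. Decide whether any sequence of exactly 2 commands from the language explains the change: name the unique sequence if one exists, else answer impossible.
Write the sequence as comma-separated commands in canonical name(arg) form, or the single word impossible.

key: running arc(left, 3) before arc(left, 2) would end elsewhere — order is forced
start: x=0 y=-1 heading=north
t=1 arc(left, 2) ⇒ x=-2 y=1 heading=west
t=2 arc(left, 3) ⇒ x=-5 y=-2 heading=south
no rival 2-sequence matches.

arc(left, 2), arc(left, 3)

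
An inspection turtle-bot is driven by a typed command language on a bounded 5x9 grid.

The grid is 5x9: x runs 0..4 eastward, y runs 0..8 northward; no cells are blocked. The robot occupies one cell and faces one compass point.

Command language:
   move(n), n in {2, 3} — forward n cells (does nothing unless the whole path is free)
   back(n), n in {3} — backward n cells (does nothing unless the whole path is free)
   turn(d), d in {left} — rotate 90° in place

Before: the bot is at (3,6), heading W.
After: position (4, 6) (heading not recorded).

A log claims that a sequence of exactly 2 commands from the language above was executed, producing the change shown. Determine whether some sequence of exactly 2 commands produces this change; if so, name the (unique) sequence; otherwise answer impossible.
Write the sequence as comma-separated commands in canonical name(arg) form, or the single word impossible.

key: order matters: swapping move(2) and back(3) lands elsewhere
t0: at (3,6), heading W
t=1 move(2) ⇒ at (1,6), heading W
t=2 back(3) ⇒ at (4,6), heading W
uniquely the one of 16 2-step routes that fits.

move(2), back(3)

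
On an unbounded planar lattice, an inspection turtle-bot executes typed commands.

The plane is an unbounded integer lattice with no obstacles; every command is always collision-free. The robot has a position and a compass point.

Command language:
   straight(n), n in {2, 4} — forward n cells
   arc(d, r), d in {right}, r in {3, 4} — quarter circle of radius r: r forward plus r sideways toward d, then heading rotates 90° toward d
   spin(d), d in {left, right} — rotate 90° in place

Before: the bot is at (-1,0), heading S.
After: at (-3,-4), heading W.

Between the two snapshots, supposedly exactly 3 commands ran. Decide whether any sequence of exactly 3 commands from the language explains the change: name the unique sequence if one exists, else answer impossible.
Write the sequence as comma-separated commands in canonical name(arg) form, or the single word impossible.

key: running straight(2) before straight(4) would end elsewhere — order is forced
initial: at (-1,0), heading S
t=1 straight(4) ⇒ at (-1,-4), heading S
t=2 spin(right) ⇒ at (-1,-4), heading W
t=3 straight(2) ⇒ at (-3,-4), heading W
all 216 alternatives checked — unique.

straight(4), spin(right), straight(2)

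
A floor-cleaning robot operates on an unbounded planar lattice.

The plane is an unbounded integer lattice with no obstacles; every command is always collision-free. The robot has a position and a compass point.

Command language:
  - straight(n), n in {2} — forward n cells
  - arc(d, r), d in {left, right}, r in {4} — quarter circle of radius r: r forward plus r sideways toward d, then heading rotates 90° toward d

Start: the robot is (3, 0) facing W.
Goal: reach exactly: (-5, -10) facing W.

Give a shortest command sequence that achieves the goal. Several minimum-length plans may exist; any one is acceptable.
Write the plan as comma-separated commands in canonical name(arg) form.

arc(left, 4), straight(2), arc(right, 4)

t0: (3, 0) facing W
t=1 arc(left, 4) ⇒ (-1, -4) facing S
t=2 straight(2) ⇒ (-1, -6) facing S
t=3 arc(right, 4) ⇒ (-5, -10) facing W
no 2-step plan works, so 3 is optimal.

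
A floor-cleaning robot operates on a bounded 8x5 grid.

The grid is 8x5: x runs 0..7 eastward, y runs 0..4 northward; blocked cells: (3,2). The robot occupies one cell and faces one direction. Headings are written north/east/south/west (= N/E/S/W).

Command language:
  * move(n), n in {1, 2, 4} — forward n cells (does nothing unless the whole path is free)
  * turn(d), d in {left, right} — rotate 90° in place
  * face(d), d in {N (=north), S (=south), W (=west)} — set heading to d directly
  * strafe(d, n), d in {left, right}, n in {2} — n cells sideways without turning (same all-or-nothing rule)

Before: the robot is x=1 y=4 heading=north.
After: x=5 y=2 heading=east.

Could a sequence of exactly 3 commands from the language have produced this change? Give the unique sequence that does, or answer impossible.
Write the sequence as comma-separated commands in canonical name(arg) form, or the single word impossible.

turn(right), move(4), strafe(right, 2)

key: order matters: swapping turn(right) and strafe(right, 2) lands elsewhere
t0: x=1 y=4 heading=north
1. turn(right) → x=1 y=4 heading=east
2. move(4) → x=5 y=4 heading=east
3. strafe(right, 2) → x=5 y=2 heading=east
no other 3-command option fits: unique.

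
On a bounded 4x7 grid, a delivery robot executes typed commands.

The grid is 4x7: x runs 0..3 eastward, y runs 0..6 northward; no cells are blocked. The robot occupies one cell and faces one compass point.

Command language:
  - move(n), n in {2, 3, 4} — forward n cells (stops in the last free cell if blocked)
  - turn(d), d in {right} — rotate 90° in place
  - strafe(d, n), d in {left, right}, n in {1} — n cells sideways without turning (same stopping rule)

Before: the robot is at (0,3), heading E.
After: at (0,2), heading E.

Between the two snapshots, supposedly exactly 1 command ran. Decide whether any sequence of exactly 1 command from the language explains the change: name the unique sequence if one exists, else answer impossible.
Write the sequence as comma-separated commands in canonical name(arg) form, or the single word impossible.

strafe(right, 1)

key: heading stays E — the single command does not turn
t0: at (0,3), heading E
t=1 strafe(right, 1) ⇒ at (0,2), heading E
all 6 alternatives checked — unique.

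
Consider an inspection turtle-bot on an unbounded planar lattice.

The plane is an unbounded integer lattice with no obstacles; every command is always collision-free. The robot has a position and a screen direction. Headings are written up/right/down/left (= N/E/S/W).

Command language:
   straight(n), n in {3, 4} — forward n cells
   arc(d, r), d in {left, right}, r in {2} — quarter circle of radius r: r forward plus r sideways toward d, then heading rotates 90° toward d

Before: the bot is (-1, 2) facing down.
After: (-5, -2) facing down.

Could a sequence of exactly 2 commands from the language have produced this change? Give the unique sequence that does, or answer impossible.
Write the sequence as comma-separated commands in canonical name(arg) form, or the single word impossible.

key: running arc(left, 2) before arc(right, 2) would end elsewhere — order is forced
from: (-1, 2) facing down
step 1 (arc(right, 2)): (-3, 0) facing left
step 2 (arc(left, 2)): (-5, -2) facing down
uniquely the one of 16 2-step routes that fits.

arc(right, 2), arc(left, 2)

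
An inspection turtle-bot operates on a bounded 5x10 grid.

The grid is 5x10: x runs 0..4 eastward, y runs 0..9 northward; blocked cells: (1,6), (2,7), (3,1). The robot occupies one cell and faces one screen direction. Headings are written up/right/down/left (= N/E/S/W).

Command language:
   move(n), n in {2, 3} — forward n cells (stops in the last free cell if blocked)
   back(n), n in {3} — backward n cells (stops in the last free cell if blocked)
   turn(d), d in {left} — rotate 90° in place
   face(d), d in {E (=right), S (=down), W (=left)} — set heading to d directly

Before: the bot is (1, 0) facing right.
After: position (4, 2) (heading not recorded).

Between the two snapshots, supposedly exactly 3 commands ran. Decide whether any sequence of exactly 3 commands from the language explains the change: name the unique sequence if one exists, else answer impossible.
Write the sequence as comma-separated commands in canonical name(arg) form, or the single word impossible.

move(3), turn(left), move(2)

key: order matters: swapping move(3) and move(2) lands elsewhere
begin: (1, 0) facing right
[1] after move(3): (4, 0) facing right
[2] after turn(left): (4, 0) facing up
[3] after move(2): (4, 2) facing up
all 343 alternatives checked — unique.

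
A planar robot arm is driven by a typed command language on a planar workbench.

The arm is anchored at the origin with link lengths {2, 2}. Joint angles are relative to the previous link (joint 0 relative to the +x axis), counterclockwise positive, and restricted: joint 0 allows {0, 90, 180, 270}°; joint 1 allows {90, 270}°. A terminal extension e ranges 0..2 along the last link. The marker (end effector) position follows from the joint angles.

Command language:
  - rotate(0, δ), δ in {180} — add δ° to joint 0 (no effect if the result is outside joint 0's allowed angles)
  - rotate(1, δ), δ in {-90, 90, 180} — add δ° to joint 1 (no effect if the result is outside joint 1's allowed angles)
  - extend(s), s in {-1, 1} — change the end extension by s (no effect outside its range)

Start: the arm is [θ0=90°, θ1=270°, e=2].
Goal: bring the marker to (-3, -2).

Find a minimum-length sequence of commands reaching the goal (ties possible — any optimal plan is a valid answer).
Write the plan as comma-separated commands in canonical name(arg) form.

initial: [θ0=90°, θ1=270°, e=2]
step 1 (extend(-1)): [θ0=90°, θ1=270°, e=1]
step 2 (rotate(0, 180)): [θ0=270°, θ1=270°, e=1]
shorter routes all fall short; 2 is best.

extend(-1), rotate(0, 180)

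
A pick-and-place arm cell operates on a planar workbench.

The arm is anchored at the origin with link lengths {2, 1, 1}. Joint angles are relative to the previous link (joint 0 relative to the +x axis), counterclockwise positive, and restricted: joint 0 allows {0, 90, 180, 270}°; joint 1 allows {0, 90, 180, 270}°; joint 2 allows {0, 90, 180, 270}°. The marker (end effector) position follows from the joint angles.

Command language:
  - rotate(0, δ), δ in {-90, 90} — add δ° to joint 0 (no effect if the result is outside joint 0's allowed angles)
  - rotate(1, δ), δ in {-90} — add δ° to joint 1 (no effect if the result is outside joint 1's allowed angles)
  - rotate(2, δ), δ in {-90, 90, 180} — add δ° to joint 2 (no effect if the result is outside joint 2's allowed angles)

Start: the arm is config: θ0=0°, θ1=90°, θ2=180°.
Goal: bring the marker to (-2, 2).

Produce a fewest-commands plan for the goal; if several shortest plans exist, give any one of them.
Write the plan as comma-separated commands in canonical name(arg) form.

initial: config: θ0=0°, θ1=90°, θ2=180°
[1] after rotate(0, 90): config: θ0=90°, θ1=90°, θ2=180°
[2] after rotate(2, 180): config: θ0=90°, θ1=90°, θ2=0°
nothing shorter than 2 reaches the goal.

rotate(0, 90), rotate(2, 180)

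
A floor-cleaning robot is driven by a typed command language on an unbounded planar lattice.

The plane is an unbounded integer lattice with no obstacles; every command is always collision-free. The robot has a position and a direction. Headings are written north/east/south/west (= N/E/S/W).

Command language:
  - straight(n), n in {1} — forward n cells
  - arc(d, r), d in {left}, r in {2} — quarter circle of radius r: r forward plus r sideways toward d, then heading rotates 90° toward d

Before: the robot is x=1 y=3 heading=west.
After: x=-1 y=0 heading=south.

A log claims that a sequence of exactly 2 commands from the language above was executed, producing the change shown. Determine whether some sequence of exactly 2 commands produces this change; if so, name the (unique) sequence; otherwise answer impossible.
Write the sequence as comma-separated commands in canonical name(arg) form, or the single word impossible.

key: running straight(1) before arc(left, 2) would end elsewhere — order is forced
start: x=1 y=3 heading=west
step 1 (arc(left, 2)): x=-1 y=1 heading=south
step 2 (straight(1)): x=-1 y=0 heading=south
no rival 2-sequence matches.

arc(left, 2), straight(1)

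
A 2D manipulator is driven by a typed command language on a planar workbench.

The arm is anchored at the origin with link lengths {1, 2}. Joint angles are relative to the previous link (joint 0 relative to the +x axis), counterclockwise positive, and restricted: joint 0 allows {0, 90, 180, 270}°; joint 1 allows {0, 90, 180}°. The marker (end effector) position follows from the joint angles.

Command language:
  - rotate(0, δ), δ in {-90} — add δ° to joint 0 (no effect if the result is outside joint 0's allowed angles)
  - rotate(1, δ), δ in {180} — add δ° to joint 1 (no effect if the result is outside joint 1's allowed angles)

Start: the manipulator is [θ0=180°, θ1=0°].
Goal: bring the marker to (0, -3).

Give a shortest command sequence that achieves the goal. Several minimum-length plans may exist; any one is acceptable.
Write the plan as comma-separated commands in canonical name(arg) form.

t0: [θ0=180°, θ1=0°]
t=1 rotate(0, -90) ⇒ [θ0=90°, θ1=0°]
t=2 rotate(0, -90) ⇒ [θ0=0°, θ1=0°]
t=3 rotate(0, -90) ⇒ [θ0=270°, θ1=0°]
shorter routes all fall short; 3 is best.

rotate(0, -90), rotate(0, -90), rotate(0, -90)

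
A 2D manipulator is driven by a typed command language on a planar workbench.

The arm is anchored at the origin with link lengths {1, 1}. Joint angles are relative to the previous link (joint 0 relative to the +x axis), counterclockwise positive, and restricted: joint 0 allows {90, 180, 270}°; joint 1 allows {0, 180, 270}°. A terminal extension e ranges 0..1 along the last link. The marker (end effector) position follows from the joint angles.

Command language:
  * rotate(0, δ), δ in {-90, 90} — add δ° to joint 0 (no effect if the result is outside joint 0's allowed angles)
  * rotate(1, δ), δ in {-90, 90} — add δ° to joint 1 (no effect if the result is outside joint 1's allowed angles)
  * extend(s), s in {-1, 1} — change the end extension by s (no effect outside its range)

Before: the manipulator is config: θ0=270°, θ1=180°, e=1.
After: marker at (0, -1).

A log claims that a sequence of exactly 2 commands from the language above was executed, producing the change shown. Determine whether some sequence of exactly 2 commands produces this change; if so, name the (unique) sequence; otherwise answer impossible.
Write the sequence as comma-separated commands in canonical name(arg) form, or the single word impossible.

from: config: θ0=270°, θ1=180°, e=1
t=1 rotate(0, -90) ⇒ config: θ0=180°, θ1=180°, e=1
t=2 rotate(0, -90) ⇒ config: θ0=90°, θ1=180°, e=1
all 36 alternatives checked — unique.

rotate(0, -90), rotate(0, -90)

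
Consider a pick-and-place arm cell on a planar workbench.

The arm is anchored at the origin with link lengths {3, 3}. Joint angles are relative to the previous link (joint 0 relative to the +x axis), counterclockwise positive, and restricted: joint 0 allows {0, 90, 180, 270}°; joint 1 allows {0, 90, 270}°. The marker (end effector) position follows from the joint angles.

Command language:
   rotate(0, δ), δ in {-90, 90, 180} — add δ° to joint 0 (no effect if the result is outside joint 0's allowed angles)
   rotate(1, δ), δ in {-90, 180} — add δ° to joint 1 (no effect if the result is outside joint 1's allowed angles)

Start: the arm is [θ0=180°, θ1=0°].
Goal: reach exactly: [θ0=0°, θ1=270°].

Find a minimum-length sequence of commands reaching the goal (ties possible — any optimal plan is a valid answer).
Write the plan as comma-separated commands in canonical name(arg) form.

from: [θ0=180°, θ1=0°]
1. rotate(1, -90) → [θ0=180°, θ1=270°]
2. rotate(0, 180) → [θ0=0°, θ1=270°]
nothing shorter than 2 reaches the goal.

rotate(1, -90), rotate(0, 180)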